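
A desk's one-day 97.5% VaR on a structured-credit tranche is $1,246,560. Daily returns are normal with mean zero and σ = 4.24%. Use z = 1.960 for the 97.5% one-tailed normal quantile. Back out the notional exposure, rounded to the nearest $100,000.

$15,000,000

VaR as a fraction of value: z·σ = 1.960 × 4.24% = 8.3104%.
Position = $1,246,560 / 0.083104 = $15,000,000.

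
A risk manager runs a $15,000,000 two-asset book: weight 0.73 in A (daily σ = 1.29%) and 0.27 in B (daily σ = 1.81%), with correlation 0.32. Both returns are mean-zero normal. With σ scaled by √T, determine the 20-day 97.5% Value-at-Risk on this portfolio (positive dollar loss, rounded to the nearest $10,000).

$1,570,000

σ_p = √(0.73²·1.29² + 0.27²·1.81² + 2·0.32·0.73·0.27·1.29·1.81) = 1.192%.
σ_{20d} = 1.192% × √20 = 5.331%.
z(97.5%) = 1.960.
VaR = 1.960 × 5.331% = 10.449%; on $15,000,000 that is $1,567,350.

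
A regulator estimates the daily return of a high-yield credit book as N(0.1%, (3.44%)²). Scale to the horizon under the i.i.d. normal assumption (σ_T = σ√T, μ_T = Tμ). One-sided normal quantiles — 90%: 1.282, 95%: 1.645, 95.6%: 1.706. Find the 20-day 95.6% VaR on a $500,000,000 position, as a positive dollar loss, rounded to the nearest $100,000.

σ_{20d} = 3.44% × √20 = 15.384%; μ_{20d} = 20 × 0.1% = 2.000%.
VaR = −(2.000%) + 1.706 × 15.384% = 24.245%.
On $500,000,000: 0.24245 × $500,000,000 = $121,225,000.

$121,200,000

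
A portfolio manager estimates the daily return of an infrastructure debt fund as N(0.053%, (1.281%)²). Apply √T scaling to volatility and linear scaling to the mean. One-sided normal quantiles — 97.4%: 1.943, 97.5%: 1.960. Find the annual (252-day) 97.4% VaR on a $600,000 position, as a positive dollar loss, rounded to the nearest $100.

$156,900

σ_{252d} = 1.281% × √252 = 20.335%; μ_{252d} = 252 × 0.053% = 13.356%.
VaR = −(13.356%) + 1.943 × 20.335% = 26.155%.
On $600,000: 0.26155 × $600,000 = $156,930.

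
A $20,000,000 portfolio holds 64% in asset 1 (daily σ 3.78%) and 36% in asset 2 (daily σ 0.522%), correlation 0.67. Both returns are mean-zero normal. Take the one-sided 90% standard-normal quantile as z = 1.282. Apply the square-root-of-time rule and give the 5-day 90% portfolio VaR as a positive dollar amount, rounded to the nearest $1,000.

$1,461,000

σ_p = √(0.64²·3.78² + 0.36²·0.522² + 2·0.67·0.64·0.36·3.78·0.522) = 2.549%.
σ_{5d} = 2.549% × √5 = 5.700%.
VaR = 1.282 × 5.700% = 7.307%; on $20,000,000 that is $1,461,400.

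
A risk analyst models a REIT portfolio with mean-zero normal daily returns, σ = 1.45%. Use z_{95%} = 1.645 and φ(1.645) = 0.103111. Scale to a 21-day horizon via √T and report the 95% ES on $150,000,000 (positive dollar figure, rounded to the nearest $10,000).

σ_{21d} = 1.45% × √21 = 6.645%.
ES multiplier = φ(z)/(1−α) = 0.103111/0.05 = 2.062.
ES = 6.645% × 2.062 = 13.702%; on $150,000,000: $20,553,000.

$20,550,000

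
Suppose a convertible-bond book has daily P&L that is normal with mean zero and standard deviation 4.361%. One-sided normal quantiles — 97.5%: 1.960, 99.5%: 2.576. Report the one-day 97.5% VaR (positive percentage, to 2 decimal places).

VaR = z·σ = 1.960 × 4.361% = 8.548%.

8.55%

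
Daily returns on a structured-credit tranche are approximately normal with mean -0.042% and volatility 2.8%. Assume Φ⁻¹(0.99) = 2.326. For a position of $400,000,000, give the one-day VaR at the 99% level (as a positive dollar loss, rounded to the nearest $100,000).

VaR = −μ + z·σ = −(-0.042%) + 2.326 × 2.8% = 6.555%.
On $400,000,000: 0.06555 × $400,000,000 = $26,220,000.

$26,200,000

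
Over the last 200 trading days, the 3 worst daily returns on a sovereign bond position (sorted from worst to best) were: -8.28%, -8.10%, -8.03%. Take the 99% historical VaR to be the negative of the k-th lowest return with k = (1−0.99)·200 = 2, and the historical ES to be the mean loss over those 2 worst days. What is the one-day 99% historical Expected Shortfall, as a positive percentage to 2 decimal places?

The 2 worst returns sum to -16.38%.
ES = −(-16.38%) / 2 = 8.19%.

8.19%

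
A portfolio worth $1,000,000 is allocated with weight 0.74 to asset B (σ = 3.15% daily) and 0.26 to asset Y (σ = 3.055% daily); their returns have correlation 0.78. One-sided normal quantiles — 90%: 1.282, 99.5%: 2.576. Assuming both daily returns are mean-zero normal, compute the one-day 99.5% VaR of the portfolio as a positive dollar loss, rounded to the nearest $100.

σ_p² = 0.74²·3.15² + 0.26²·3.055² + 2·0.78·0.74·0.26·3.15·3.055 = 8.9528 (%²).
σ_p = √8.9528 = 2.992%.
VaR = 2.576 × 2.992% = 7.707%; on $1,000,000 that is $77,070.

$77,100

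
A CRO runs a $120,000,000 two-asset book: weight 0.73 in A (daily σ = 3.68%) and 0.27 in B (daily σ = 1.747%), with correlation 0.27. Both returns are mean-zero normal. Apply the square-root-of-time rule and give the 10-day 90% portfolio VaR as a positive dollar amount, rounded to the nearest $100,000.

σ_p = √(0.73²·3.68² + 0.27²·1.747² + 2·0.27·0.73·0.27·3.68·1.747) = 2.850%.
σ_{10d} = 2.850% × √10 = 9.012%.
z(90%) = 1.282.
VaR = 1.282 × 9.012% = 11.553%; on $120,000,000 that is $13,863,600.

$13,900,000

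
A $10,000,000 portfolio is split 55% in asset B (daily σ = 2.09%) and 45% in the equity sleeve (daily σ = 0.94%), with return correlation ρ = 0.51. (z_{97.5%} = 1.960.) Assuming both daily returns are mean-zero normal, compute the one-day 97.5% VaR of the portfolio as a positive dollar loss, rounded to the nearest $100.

$276,900

σ_p² = 0.55²·2.09² + 0.45²·0.94² + 2·0.51·0.55·0.45·2.09·0.94 = 1.9962 (%²).
σ_p = √1.9962 = 1.413%.
VaR = 1.960 × 1.413% = 2.769%; on $10,000,000 that is $276,900.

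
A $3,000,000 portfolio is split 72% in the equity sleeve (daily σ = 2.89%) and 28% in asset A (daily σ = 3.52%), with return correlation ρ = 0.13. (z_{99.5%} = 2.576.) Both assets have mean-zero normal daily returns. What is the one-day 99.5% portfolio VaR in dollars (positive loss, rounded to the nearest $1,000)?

σ_p² = 0.72²·2.89² + 0.28²·3.52² + 2·0.13·0.72·0.28·2.89·3.52 = 5.8344 (%²).
σ_p = √5.8344 = 2.415%.
VaR = 2.576 × 2.415% = 6.221%; on $3,000,000 that is $186,630.

$187,000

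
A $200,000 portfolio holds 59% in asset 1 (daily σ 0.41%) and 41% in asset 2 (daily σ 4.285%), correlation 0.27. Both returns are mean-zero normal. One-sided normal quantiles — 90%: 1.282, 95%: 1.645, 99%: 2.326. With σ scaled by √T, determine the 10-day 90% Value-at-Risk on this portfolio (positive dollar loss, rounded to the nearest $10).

σ_p = √(0.59²·0.41² + 0.41²·4.285² + 2·0.27·0.59·0.41·0.41·4.285) = 1.837%.
σ_{10d} = 1.837% × √10 = 5.809%.
VaR = 1.282 × 5.809% = 7.447%; on $200,000 that is $14,894.

$14,890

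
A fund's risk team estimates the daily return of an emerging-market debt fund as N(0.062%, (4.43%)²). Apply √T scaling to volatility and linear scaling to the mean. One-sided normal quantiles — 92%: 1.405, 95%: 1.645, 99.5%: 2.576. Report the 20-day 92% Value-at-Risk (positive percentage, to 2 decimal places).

σ_{20d} = 4.43% × √20 = 19.812%; μ_{20d} = 20 × 0.062% = 1.240%.
VaR = −(1.240%) + 1.405 × 19.812% = 26.596%.

26.60%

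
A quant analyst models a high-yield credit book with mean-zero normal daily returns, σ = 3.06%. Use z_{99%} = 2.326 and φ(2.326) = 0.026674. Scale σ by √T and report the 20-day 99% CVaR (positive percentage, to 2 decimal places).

σ_{20d} = 3.06% × √20 = 13.685%.
ES multiplier = φ(z)/(1−α) = 0.026674/0.01 = 2.667.
ES = 13.685% × 2.667 = 36.498%.

36.50%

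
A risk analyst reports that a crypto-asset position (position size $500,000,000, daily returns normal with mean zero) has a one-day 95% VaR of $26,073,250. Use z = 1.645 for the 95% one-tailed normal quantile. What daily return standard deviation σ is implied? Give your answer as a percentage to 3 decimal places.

3.170%

VaR as a fraction: $26,073,250 / $500,000,000 = 5.215%.
σ = VaR / z = 5.215% / 1.645 = 3.170%.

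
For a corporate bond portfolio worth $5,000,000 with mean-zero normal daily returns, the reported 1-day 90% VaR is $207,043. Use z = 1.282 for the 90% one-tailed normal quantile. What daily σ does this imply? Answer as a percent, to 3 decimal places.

VaR as a fraction: $207,043 / $5,000,000 = 4.141%.
σ = VaR / z = 4.141% / 1.282 = 3.230%.

3.230%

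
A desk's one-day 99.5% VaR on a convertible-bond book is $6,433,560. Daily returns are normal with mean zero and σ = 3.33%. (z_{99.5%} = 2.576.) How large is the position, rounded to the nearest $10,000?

VaR as a fraction of value: z·σ = 2.576 × 3.33% = 8.57808%.
Position = $6,433,560 / 0.0857808 = $75,000,000.

$75,000,000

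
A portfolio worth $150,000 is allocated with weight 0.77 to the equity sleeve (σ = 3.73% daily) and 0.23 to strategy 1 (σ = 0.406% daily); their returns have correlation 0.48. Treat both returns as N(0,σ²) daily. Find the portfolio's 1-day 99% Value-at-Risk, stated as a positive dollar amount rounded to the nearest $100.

$10,200

σ_p² = 0.77²·3.73² + 0.23²·0.406² + 2·0.48·0.77·0.23·3.73·0.406 = 8.5151 (%²).
σ_p = √8.5151 = 2.918%.
At 99%, z = 2.326.
VaR = 2.326 × 2.918% = 6.787%; on $150,000 that is $10,180.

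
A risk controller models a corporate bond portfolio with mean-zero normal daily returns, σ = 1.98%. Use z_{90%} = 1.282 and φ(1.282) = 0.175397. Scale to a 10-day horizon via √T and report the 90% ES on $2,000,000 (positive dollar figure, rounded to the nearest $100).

$219,600

σ_{10d} = 1.98% × √10 = 6.261%.
ES multiplier = φ(z)/(1−α) = 0.175397/0.1 = 1.754.
ES = 6.261% × 1.754 = 10.982%; on $2,000,000: $219,640.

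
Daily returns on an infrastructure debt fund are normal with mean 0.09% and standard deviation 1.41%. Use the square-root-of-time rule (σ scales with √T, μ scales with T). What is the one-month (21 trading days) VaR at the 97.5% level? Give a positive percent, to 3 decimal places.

At 97.5%, z = 1.960.
σ_{21d} = 1.41% × √21 = 6.461%; μ_{21d} = 21 × 0.09% = 1.890%.
VaR = −(1.890%) + 1.960 × 6.461% = 10.774%.

10.774%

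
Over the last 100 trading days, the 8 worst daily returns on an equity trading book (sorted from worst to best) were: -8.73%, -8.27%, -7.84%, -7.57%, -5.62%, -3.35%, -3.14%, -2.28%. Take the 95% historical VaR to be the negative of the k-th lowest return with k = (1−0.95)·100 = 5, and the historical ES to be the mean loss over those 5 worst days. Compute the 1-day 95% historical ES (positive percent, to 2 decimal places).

The 5 worst returns sum to -38.03%.
ES = −(-38.03%) / 5 = 7.606% ≈ 7.61%.

7.61%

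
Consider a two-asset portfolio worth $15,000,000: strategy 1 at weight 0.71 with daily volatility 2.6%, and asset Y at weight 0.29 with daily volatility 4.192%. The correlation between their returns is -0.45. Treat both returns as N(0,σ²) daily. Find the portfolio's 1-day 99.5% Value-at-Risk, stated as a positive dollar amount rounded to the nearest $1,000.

σ_p² = 0.71²·2.6² + 0.29²·4.192² + 2·-0.45·0.71·0.29·2.6·4.192 = 2.8659 (%²).
σ_p = √2.8659 = 1.693%.
At 99.5%, z = 2.576.
VaR = 2.576 × 1.693% = 4.361%; on $15,000,000 that is $654,150.

$654,000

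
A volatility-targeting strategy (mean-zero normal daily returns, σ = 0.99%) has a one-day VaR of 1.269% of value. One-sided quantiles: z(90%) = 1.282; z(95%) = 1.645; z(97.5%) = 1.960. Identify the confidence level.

Implied z = VaR/σ = 1.269 / 0.99 = 1.282.
This matches z(90%) = 1.282.

90%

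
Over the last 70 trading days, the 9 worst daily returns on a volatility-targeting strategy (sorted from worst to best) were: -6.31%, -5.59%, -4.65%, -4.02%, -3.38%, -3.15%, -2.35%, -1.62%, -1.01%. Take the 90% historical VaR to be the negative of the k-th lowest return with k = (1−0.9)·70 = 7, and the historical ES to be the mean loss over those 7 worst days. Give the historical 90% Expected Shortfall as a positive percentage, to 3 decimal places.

4.207%

The 7 worst returns sum to -29.45%.
ES = −(-29.45%) / 7 = 4.2071…% ≈ 4.207%.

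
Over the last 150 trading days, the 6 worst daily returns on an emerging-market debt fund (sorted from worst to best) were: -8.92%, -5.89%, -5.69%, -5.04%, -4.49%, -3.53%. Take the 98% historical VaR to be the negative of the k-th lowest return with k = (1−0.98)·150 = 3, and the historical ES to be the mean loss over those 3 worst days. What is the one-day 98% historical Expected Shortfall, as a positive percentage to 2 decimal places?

The 3 worst returns sum to -20.50%.
ES = −(-20.50%) / 3 = 6.8333…% ≈ 6.83%.

6.83%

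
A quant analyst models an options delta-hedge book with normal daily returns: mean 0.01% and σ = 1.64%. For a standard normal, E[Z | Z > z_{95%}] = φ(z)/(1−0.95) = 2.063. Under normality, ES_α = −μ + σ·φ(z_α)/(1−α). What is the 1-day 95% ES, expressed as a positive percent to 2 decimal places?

3.37%

ES = −(0.01%) + 1.64% × 2.063 = 3.373%.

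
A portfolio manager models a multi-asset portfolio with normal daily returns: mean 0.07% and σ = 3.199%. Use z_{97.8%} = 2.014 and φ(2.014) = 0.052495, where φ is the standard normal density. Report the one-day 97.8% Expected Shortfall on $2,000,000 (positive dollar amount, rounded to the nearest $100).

Tail multiplier: φ(z)/(1−α) = 0.052495 / 0.022 = 2.386.
ES = −(0.07%) + 3.199% × 2.386 = 7.563%.
On $2,000,000: 0.07563 × $2,000,000 = $151,260.

$151,300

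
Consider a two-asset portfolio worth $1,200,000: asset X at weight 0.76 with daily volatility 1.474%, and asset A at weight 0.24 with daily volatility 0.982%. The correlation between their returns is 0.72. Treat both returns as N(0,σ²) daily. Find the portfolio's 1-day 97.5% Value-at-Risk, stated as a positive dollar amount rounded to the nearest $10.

$30,580

σ_p² = 0.76²·1.474² + 0.24²·0.982² + 2·0.72·0.76·0.24·1.474·0.982 = 1.6907 (%²).
σ_p = √1.6907 = 1.300%.
At 97.5%, z = 1.960.
VaR = 1.960 × 1.300% = 2.548%; on $1,200,000 that is $30,576.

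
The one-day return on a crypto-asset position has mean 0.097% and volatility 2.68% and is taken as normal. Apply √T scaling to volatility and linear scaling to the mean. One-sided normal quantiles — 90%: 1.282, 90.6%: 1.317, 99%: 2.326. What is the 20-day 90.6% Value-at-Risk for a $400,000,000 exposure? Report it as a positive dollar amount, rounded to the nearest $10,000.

σ_{20d} = 2.68% × √20 = 11.985%; μ_{20d} = 20 × 0.097% = 1.940%.
VaR = −(1.940%) + 1.317 × 11.985% = 13.844%.
On $400,000,000: 0.13844 × $400,000,000 = $55,376,000.

$55,380,000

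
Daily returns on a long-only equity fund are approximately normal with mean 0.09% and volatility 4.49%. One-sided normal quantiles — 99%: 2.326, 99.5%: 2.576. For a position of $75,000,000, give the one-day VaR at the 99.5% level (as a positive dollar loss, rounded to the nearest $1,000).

VaR = −μ + z·σ = −(0.09%) + 2.576 × 4.49% = 11.476%.
On $75,000,000: 0.11476 × $75,000,000 = $8,607,000.

$8,607,000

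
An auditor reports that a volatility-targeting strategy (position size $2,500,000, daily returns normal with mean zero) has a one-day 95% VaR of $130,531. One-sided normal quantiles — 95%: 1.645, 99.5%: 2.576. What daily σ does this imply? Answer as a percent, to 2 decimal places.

VaR as a fraction: $130,531 / $2,500,000 = 5.221%.
σ = VaR / z = 5.221% / 1.645 = 3.174%.

3.17%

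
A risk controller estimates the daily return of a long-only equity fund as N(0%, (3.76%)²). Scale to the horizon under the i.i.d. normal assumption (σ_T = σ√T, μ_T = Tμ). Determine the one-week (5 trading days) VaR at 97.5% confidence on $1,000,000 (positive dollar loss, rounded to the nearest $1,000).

At 97.5%, z = 1.960.
σ_{5d} = 3.76% × √5 = 8.408%.
VaR = 1.960 × 8.408% = 16.480%.
On $1,000,000: 0.16480 × $1,000,000 = $164,800.

$165,000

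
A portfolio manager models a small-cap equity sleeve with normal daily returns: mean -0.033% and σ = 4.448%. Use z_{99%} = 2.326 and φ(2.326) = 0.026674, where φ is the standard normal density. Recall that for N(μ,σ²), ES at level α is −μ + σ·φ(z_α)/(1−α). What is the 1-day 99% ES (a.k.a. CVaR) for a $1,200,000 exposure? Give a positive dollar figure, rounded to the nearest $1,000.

$143,000

Tail multiplier: φ(z)/(1−α) = 0.026674 / 0.01 = 2.667.
ES = −(-0.033%) + 4.448% × 2.667 = 11.896%.
On $1,200,000: 0.11896 × $1,200,000 = $142,752.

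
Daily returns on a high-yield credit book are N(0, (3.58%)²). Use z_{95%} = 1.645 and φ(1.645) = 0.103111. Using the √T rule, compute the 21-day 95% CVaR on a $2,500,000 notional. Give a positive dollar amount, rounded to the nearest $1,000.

σ_{21d} = 3.58% × √21 = 16.406%.
ES multiplier = φ(z)/(1−α) = 0.103111/0.05 = 2.062.
ES = 16.406% × 2.062 = 33.829%; on $2,500,000: $845,725.

$846,000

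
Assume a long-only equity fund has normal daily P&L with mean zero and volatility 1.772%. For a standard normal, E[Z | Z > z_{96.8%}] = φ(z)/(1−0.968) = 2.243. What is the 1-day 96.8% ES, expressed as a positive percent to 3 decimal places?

3.975%

ES = 1.772% × 2.243 = 3.975%.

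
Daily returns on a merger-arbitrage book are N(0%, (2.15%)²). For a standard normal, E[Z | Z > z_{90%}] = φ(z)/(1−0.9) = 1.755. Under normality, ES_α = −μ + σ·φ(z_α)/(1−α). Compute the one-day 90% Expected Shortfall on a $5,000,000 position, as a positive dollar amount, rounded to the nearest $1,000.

$189,000

ES = 2.15% × 1.755 = 3.773%.
On $5,000,000: 0.03773 × $5,000,000 = $188,650.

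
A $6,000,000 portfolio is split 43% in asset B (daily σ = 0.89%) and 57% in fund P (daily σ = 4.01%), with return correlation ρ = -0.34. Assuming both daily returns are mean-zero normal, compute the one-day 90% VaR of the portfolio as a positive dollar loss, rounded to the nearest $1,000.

σ_p² = 0.43²·0.89² + 0.57²·4.01² + 2·-0.34·0.43·0.57·0.89·4.01 = 4.7761 (%²).
σ_p = √4.7761 = 2.185%.
At 90%, z = 1.282.
VaR = 1.282 × 2.185% = 2.801%; on $6,000,000 that is $168,060.

$168,000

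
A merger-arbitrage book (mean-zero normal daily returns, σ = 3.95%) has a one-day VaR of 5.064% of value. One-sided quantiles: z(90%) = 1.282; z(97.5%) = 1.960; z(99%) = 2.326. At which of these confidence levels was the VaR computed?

Implied z = VaR/σ = 5.064 / 3.95 = 1.282.
This matches z(90%) = 1.282.

90%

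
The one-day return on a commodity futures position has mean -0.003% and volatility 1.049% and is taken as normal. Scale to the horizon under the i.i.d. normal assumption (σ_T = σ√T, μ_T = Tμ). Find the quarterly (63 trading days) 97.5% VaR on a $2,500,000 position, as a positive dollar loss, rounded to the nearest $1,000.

At 97.5%, z = 1.960.
σ_{63d} = 1.049% × √63 = 8.326%; μ_{63d} = 63 × -0.003% = -0.189%.
VaR = −(-0.189%) + 1.960 × 8.326% = 16.508%.
On $2,500,000: 0.16508 × $2,500,000 = $412,700.

$413,000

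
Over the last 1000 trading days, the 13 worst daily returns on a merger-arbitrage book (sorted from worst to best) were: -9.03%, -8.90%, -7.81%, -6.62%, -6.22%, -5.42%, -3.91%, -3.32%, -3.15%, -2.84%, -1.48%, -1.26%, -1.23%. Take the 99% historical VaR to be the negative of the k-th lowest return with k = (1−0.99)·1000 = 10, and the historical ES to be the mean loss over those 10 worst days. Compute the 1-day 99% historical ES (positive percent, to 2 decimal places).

The 10 worst returns sum to -57.22%.
ES = −(-57.22%) / 10 = 5.722% ≈ 5.72%.

5.72%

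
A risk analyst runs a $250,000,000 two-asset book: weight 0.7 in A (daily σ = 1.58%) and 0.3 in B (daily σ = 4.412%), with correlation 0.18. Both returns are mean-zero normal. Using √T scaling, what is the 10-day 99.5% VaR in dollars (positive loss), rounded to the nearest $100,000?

$38,100,000

σ_p = √(0.7²·1.58² + 0.3²·4.412² + 2·0.18·0.7·0.3·1.58·4.412) = 1.871%.
σ_{10d} = 1.871% × √10 = 5.917%.
z(99.5%) = 2.576.
VaR = 2.576 × 5.917% = 15.242%; on $250,000,000 that is $38,105,000.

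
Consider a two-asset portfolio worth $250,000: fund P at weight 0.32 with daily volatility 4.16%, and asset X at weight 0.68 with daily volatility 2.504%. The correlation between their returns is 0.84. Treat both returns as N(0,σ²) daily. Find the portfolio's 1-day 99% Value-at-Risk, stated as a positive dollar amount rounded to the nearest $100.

σ_p² = 0.32²·4.16² + 0.68²·2.504² + 2·0.84·0.32·0.68·4.16·2.504 = 8.4793 (%²).
σ_p = √8.4793 = 2.912%.
At 99%, z = 2.326.
VaR = 2.326 × 2.912% = 6.773%; on $250,000 that is $16,932.

$16,900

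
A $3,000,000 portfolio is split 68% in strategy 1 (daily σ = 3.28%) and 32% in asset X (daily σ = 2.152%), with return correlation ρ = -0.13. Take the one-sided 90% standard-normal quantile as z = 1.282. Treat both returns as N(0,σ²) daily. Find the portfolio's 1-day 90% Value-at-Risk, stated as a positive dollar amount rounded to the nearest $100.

$86,400

σ_p² = 0.68²·3.28² + 0.32²·2.152² + 2·-0.13·0.68·0.32·3.28·2.152 = 5.0496 (%²).
σ_p = √5.0496 = 2.247%.
VaR = 1.282 × 2.247% = 2.881%; on $3,000,000 that is $86,430.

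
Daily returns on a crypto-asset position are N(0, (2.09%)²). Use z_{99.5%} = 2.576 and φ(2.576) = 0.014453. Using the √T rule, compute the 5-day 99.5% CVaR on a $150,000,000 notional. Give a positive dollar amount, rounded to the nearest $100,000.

$20,300,000

σ_{5d} = 2.09% × √5 = 4.673%.
ES multiplier = φ(z)/(1−α) = 0.014453/0.005 = 2.891.
ES = 4.673% × 2.891 = 13.510%; on $150,000,000: $20,265,000.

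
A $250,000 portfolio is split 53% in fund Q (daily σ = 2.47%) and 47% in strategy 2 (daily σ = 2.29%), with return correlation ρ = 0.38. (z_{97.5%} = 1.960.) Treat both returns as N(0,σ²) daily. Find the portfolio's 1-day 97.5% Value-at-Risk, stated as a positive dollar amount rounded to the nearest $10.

$9,730

σ_p² = 0.53²·2.47² + 0.47²·2.29² + 2·0.38·0.53·0.47·2.47·2.29 = 3.9430 (%²).
σ_p = √3.9430 = 1.986%.
VaR = 1.960 × 1.986% = 3.893%; on $250,000 that is $9,732.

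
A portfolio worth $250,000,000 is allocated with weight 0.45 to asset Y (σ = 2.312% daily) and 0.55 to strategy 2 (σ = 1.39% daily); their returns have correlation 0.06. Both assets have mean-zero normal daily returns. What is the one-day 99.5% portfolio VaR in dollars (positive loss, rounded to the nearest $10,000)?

σ_p² = 0.45²·2.312² + 0.55²·1.39² + 2·0.06·0.45·0.55·2.312·1.39 = 1.7623 (%²).
σ_p = √1.7623 = 1.328%.
At 99.5%, z = 2.576.
VaR = 2.576 × 1.328% = 3.421%; on $250,000,000 that is $8,552,500.

$8,550,000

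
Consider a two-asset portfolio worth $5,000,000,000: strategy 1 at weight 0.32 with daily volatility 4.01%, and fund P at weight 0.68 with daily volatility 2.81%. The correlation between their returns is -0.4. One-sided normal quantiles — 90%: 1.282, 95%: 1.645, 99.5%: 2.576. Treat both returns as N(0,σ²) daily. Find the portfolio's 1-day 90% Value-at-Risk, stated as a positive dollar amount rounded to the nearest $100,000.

$117,100,000

σ_p² = 0.32²·4.01² + 0.68²·2.81² + 2·-0.4·0.32·0.68·4.01·2.81 = 3.3362 (%²).
σ_p = √3.3362 = 1.827%.
VaR = 1.282 × 1.827% = 2.342%; on $5,000,000,000 that is $117,100,000.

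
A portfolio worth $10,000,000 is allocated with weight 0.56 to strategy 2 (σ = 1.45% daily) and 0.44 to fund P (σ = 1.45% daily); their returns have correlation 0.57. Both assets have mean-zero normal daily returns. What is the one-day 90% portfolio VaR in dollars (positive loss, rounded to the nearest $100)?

$165,000

σ_p² = 0.56²·1.45² + 0.44²·1.45² + 2·0.57·0.56·0.44·1.45·1.45 = 1.6570 (%²).
σ_p = √1.6570 = 1.287%.
At 90%, z = 1.282.
VaR = 1.282 × 1.287% = 1.650%; on $10,000,000 that is $165,000.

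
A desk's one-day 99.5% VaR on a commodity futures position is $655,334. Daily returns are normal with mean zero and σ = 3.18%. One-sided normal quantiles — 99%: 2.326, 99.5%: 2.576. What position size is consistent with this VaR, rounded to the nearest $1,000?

VaR as a fraction of value: z·σ = 2.576 × 3.18% = 8.19168%.
Position = $655,334 / 0.0819168 = $7,999,995.

$8,000,000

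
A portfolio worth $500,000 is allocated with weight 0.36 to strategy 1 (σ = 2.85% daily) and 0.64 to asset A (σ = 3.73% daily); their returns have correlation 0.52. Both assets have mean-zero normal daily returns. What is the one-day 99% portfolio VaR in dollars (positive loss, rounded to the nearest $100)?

$35,500

σ_p² = 0.36²·2.85² + 0.64²·3.73² + 2·0.52·0.36·0.64·2.85·3.73 = 9.2986 (%²).
σ_p = √9.2986 = 3.049%.
At 99%, z = 2.326.
VaR = 2.326 × 3.049% = 7.092%; on $500,000 that is $35,460.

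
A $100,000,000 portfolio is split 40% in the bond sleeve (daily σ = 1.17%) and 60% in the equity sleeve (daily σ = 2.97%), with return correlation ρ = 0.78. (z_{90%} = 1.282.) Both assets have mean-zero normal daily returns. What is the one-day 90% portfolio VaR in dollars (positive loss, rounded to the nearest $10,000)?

$2,780,000

σ_p² = 0.4²·1.17² + 0.6²·2.97² + 2·0.78·0.4·0.6·1.17·2.97 = 4.6956 (%²).
σ_p = √4.6956 = 2.167%.
VaR = 1.282 × 2.167% = 2.778%; on $100,000,000 that is $2,778,000.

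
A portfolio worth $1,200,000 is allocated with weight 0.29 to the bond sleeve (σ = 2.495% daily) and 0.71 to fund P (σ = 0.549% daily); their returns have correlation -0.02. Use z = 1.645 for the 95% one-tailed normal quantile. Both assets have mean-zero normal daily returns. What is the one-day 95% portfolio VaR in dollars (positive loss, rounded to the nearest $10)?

σ_p² = 0.29²·2.495² + 0.71²·0.549² + 2·-0.02·0.29·0.71·2.495·0.549 = 0.6642 (%²).
σ_p = √0.6642 = 0.815%.
VaR = 1.645 × 0.815% = 1.341%; on $1,200,000 that is $16,092.

$16,090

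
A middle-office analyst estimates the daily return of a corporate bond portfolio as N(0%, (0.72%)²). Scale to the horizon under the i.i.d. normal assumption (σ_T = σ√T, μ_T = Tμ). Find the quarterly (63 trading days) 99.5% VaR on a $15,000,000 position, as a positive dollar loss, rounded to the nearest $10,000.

At 99.5%, z = 2.576.
σ_{63d} = 0.72% × √63 = 5.715%.
VaR = 2.576 × 5.715% = 14.722%.
On $15,000,000: 0.14722 × $15,000,000 = $2,208,300.

$2,210,000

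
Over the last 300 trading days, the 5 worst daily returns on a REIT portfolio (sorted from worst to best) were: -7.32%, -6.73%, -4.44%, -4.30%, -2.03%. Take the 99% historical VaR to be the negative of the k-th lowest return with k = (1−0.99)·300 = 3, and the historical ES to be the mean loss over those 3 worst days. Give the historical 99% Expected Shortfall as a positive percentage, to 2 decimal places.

6.16%

The 3 worst returns sum to -18.49%.
ES = −(-18.49%) / 3 = 6.1633…% ≈ 6.16%.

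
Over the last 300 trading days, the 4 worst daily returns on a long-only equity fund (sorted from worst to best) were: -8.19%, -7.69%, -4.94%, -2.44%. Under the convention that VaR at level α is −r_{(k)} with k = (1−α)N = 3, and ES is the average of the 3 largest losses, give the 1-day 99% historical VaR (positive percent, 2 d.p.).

4.94%

k = 3; the 3rd lowest return is -4.94%, so VaR = 4.94%.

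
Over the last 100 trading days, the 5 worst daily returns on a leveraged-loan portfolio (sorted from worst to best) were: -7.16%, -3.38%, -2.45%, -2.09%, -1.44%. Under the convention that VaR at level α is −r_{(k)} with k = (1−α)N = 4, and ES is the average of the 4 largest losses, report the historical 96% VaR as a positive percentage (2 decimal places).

k = 4; the 4th lowest return is -2.09%, so VaR = 2.09%.

2.09%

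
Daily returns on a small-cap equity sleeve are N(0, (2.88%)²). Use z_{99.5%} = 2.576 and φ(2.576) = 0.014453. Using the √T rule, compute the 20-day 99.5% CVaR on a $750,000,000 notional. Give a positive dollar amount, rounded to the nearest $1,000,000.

σ_{20d} = 2.88% × √20 = 12.880%.
ES multiplier = φ(z)/(1−α) = 0.014453/0.005 = 2.891.
ES = 12.880% × 2.891 = 37.236%; on $750,000,000: $279,270,000.

$279,000,000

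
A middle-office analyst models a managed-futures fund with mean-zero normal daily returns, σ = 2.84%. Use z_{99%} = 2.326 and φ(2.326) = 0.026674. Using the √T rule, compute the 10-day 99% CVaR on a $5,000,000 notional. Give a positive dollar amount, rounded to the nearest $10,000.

$1,200,000

σ_{10d} = 2.84% × √10 = 8.981%.
ES multiplier = φ(z)/(1−α) = 0.026674/0.01 = 2.667.
ES = 8.981% × 2.667 = 23.952%; on $5,000,000: $1,197,600.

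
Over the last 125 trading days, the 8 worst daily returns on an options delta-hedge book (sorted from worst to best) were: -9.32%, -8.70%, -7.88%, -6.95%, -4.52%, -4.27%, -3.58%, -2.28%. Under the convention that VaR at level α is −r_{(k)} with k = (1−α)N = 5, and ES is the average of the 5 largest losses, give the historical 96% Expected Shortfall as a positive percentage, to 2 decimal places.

7.47%

The 5 worst returns sum to -37.37%.
ES = −(-37.37%) / 5 = 7.474% ≈ 7.47%.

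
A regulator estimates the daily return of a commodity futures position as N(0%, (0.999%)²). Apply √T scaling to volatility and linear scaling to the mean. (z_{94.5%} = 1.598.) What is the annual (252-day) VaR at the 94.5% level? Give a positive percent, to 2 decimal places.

σ_{252d} = 0.999% × √252 = 15.859%.
VaR = 1.598 × 15.859% = 25.343%.

25.34%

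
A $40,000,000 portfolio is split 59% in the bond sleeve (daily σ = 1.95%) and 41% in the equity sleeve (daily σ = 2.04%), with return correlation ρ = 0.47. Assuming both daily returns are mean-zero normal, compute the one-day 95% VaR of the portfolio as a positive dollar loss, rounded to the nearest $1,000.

σ_p² = 0.59²·1.95² + 0.41²·2.04² + 2·0.47·0.59·0.41·1.95·2.04 = 2.9278 (%²).
σ_p = √2.9278 = 1.711%.
At 95%, z = 1.645.
VaR = 1.645 × 1.711% = 2.815%; on $40,000,000 that is $1,126,000.

$1,126,000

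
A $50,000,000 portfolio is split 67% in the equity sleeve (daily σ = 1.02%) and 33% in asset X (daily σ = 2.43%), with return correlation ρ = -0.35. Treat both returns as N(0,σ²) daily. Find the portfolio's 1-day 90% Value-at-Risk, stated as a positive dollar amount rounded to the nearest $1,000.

σ_p² = 0.67²·1.02² + 0.33²·2.43² + 2·-0.35·0.67·0.33·1.02·2.43 = 0.7265 (%²).
σ_p = √0.7265 = 0.852%.
At 90%, z = 1.282.
VaR = 1.282 × 0.852% = 1.092%; on $50,000,000 that is $546,000.

$546,000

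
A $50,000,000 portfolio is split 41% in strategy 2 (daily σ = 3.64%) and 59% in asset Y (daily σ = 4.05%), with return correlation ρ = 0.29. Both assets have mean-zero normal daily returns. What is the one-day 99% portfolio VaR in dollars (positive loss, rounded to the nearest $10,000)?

σ_p² = 0.41²·3.64² + 0.59²·4.05² + 2·0.29·0.41·0.59·3.64·4.05 = 10.0053 (%²).
σ_p = √10.0053 = 3.163%.
At 99%, z = 2.326.
VaR = 2.326 × 3.163% = 7.357%; on $50,000,000 that is $3,678,500.

$3,680,000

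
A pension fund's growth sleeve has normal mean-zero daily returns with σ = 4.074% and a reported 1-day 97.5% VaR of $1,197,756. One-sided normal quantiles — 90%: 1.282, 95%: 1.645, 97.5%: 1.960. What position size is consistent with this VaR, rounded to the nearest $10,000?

$15,000,000

VaR as a fraction of value: z·σ = 1.960 × 4.074% = 7.98504%.
Position = $1,197,756 / 0.0798504 = $15,000,000.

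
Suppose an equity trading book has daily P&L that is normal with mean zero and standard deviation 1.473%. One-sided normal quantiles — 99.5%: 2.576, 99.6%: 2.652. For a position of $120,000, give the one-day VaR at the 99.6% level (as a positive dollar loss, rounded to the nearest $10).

VaR = z·σ = 2.652 × 1.473% = 3.906%.
On $120,000: 0.03906 × $120,000 = $4,687.

$4,690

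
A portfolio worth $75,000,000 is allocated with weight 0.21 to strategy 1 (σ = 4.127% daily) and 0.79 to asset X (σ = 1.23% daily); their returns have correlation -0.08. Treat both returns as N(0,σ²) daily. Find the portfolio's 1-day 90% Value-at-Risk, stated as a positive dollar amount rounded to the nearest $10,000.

$1,200,000

σ_p² = 0.21²·4.127² + 0.79²·1.23² + 2·-0.08·0.21·0.79·4.127·1.23 = 1.5606 (%²).
σ_p = √1.5606 = 1.249%.
At 90%, z = 1.282.
VaR = 1.282 × 1.249% = 1.601%; on $75,000,000 that is $1,200,750.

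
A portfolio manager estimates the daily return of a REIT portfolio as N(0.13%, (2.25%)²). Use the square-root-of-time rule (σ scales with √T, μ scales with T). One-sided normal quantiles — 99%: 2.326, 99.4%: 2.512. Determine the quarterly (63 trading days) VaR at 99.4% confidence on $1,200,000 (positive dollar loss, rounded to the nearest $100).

$440,100

σ_{63d} = 2.25% × √63 = 17.859%; μ_{63d} = 63 × 0.13% = 8.190%.
VaR = −(8.190%) + 2.512 × 17.859% = 36.672%.
On $1,200,000: 0.36672 × $1,200,000 = $440,064.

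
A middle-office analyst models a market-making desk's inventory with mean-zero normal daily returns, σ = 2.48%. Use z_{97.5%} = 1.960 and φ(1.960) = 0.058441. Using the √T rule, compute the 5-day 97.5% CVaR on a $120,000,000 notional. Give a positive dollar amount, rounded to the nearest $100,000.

$15,600,000

σ_{5d} = 2.48% × √5 = 5.545%.
ES multiplier = φ(z)/(1−α) = 0.058441/0.025 = 2.338.
ES = 5.545% × 2.338 = 12.964%; on $120,000,000: $15,556,800.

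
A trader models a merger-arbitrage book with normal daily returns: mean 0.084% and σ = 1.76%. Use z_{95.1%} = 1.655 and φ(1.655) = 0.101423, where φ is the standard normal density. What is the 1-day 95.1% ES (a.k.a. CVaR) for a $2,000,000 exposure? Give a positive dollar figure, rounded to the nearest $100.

$71,200

Tail multiplier: φ(z)/(1−α) = 0.101423 / 0.049 = 2.070.
ES = −(0.084%) + 1.76% × 2.070 = 3.559%.
On $2,000,000: 0.03559 × $2,000,000 = $71,180.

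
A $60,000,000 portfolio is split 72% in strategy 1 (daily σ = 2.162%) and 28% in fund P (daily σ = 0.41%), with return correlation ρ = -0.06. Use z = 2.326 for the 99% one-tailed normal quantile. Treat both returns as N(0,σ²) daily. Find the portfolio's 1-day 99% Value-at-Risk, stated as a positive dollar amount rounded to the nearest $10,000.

σ_p² = 0.72²·2.162² + 0.28²·0.41² + 2·-0.06·0.72·0.28·2.162·0.41 = 2.4149 (%²).
σ_p = √2.4149 = 1.554%.
VaR = 2.326 × 1.554% = 3.615%; on $60,000,000 that is $2,169,000.

$2,170,000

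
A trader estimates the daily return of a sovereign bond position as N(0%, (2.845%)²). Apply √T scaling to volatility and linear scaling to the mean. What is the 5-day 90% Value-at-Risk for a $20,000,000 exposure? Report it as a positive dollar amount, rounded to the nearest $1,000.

At 90%, z = 1.282.
σ_{5d} = 2.845% × √5 = 6.362%.
VaR = 1.282 × 6.362% = 8.156%.
On $20,000,000: 0.08156 × $20,000,000 = $1,631,200.

$1,631,000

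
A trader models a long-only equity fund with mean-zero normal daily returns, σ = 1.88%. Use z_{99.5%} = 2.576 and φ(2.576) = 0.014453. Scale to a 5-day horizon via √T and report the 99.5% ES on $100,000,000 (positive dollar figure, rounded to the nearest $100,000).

$12,200,000

σ_{5d} = 1.88% × √5 = 4.204%.
ES multiplier = φ(z)/(1−α) = 0.014453/0.005 = 2.891.
ES = 4.204% × 2.891 = 12.154%; on $100,000,000: $12,154,000.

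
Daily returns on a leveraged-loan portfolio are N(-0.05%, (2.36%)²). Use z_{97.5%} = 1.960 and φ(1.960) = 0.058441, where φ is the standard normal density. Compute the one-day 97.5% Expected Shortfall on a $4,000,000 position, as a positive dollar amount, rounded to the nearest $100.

Tail multiplier: φ(z)/(1−α) = 0.058441 / 0.025 = 2.338.
ES = −(-0.05%) + 2.36% × 2.338 = 5.568%.
On $4,000,000: 0.05568 × $4,000,000 = $222,720.

$222,700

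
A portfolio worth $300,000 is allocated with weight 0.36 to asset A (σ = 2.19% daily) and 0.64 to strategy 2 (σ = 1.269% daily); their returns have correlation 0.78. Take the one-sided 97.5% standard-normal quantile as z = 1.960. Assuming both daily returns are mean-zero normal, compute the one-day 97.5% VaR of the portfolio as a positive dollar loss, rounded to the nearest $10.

$8,880

σ_p² = 0.36²·2.19² + 0.64²·1.269² + 2·0.78·0.36·0.64·2.19·1.269 = 2.2801 (%²).
σ_p = √2.2801 = 1.510%.
VaR = 1.960 × 1.510% = 2.960%; on $300,000 that is $8,880.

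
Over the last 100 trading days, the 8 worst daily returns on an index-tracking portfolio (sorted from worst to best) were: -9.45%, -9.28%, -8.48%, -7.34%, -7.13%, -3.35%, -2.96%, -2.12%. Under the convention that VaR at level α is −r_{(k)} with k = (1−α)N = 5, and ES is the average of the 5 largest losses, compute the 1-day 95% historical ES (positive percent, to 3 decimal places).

The 5 worst returns sum to -41.68%.
ES = −(-41.68%) / 5 = 8.336%.

8.336%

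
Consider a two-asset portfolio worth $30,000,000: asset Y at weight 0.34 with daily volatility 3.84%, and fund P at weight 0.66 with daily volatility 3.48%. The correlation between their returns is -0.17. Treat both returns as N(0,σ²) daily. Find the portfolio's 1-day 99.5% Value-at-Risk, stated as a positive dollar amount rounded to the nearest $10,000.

$1,890,000

σ_p² = 0.34²·3.84² + 0.66²·3.48² + 2·-0.17·0.34·0.66·3.84·3.48 = 5.9603 (%²).
σ_p = √5.9603 = 2.441%.
At 99.5%, z = 2.576.
VaR = 2.576 × 2.441% = 6.288%; on $30,000,000 that is $1,886,400.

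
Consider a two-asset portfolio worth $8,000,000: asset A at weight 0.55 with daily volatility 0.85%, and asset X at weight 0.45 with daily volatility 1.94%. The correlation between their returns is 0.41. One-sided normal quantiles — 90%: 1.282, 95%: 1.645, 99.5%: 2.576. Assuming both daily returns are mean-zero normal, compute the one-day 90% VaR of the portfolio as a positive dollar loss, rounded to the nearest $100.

σ_p² = 0.55²·0.85² + 0.45²·1.94² + 2·0.41·0.55·0.45·0.85·1.94 = 1.3153 (%²).
σ_p = √1.3153 = 1.147%.
VaR = 1.282 × 1.147% = 1.470%; on $8,000,000 that is $117,600.

$117,600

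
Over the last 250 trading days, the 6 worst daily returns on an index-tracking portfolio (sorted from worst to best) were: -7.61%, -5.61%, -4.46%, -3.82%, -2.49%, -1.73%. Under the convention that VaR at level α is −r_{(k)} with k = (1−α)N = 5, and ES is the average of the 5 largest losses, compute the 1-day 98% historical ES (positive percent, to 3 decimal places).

4.798%

The 5 worst returns sum to -23.99%.
ES = −(-23.99%) / 5 = 4.798%.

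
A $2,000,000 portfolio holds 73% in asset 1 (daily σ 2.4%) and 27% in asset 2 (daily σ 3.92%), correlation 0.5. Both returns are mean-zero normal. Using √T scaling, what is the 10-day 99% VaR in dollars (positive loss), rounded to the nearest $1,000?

σ_p = √(0.73²·2.4² + 0.27²·3.92² + 2·0.5·0.73·0.27·2.4·3.92) = 2.458%.
σ_{10d} = 2.458% × √10 = 7.773%.
z(99%) = 2.326.
VaR = 2.326 × 7.773% = 18.080%; on $2,000,000 that is $361,600.

$362,000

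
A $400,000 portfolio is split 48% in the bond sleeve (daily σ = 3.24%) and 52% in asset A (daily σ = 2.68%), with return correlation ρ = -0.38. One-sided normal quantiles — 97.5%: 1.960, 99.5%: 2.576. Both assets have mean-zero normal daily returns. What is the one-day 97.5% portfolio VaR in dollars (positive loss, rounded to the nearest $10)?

σ_p² = 0.48²·3.24² + 0.52²·2.68² + 2·-0.38·0.48·0.52·3.24·2.68 = 2.7136 (%²).
σ_p = √2.7136 = 1.647%.
VaR = 1.960 × 1.647% = 3.228%; on $400,000 that is $12,912.

$12,910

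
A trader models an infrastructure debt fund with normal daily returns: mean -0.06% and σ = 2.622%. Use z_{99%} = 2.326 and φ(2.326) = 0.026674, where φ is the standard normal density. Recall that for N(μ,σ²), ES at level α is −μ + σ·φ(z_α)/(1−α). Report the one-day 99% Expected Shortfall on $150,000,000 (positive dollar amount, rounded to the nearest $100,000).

Tail multiplier: φ(z)/(1−α) = 0.026674 / 0.01 = 2.667.
ES = −(-0.06%) + 2.622% × 2.667 = 7.053%.
On $150,000,000: 0.07053 × $150,000,000 = $10,579,500.

$10,600,000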